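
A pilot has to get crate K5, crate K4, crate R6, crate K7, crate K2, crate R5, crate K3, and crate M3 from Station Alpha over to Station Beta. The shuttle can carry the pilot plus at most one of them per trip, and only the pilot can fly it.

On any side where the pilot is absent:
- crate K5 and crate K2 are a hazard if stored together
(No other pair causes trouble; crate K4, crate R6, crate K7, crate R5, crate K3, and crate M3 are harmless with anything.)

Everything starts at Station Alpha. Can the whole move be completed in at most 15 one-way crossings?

Yes

Yes — this plan uses 15 crossings (≤ 15):
1. Pilot goes to Station Beta with crate K5.  [Station Alpha: crate K2, crate K3, crate K4, crate K7, crate M3, crate R5, crate R6 | Station Beta: crate K5]
2. Pilot goes back to Station Alpha alone.  [Station Alpha: crate K2, crate K3, crate K4, crate K7, crate M3, crate R5, crate R6 | Station Beta: crate K5]
3. Pilot goes to Station Beta with crate K4.  [Station Alpha: crate K2, crate K3, crate K7, crate M3, crate R5, crate R6 | Station Beta: crate K4, crate K5]
4. Pilot goes back to Station Alpha alone.  [Station Alpha: crate K2, crate K3, crate K7, crate M3, crate R5, crate R6 | Station Beta: crate K4, crate K5]
5. Pilot goes to Station Beta with crate R6.  [Station Alpha: crate K2, crate K3, crate K7, crate M3, crate R5 | Station Beta: crate K4, crate K5, crate R6]
6. Pilot goes back to Station Alpha alone.  [Station Alpha: crate K2, crate K3, crate K7, crate M3, crate R5 | Station Beta: crate K4, crate K5, crate R6]
7. Pilot goes to Station Beta with crate K7.  [Station Alpha: crate K2, crate K3, crate M3, crate R5 | Station Beta: crate K4, crate K5, crate K7, crate R6]
8. Pilot goes back to Station Alpha alone.  [Station Alpha: crate K2, crate K3, crate M3, crate R5 | Station Beta: crate K4, crate K5, crate K7, crate R6]
9. Pilot goes to Station Beta with crate R5.  [Station Alpha: crate K2, crate K3, crate M3 | Station Beta: crate K4, crate K5, crate K7, crate R5, crate R6]
10. Pilot goes back to Station Alpha alone.  [Station Alpha: crate K2, crate K3, crate M3 | Station Beta: crate K4, crate K5, crate K7, crate R5, crate R6]
11. Pilot goes to Station Beta with crate K3.  [Station Alpha: crate K2, crate M3 | Station Beta: crate K3, crate K4, crate K5, crate K7, crate R5, crate R6]
12. Pilot goes back to Station Alpha alone.  [Station Alpha: crate K2, crate M3 | Station Beta: crate K3, crate K4, crate K5, crate K7, crate R5, crate R6]
13. Pilot goes to Station Beta with crate M3.  [Station Alpha: crate K2 | Station Beta: crate K3, crate K4, crate K5, crate K7, crate M3, crate R5, crate R6]
14. Pilot goes back to Station Alpha alone.  [Station Alpha: crate K2 | Station Beta: crate K3, crate K4, crate K5, crate K7, crate M3, crate R5, crate R6]
15. Pilot goes to Station Beta with crate K2.  [Station Alpha: — | Station Beta: crate K2, crate K3, crate K4, crate K5, crate K7, crate M3, crate R5, crate R6]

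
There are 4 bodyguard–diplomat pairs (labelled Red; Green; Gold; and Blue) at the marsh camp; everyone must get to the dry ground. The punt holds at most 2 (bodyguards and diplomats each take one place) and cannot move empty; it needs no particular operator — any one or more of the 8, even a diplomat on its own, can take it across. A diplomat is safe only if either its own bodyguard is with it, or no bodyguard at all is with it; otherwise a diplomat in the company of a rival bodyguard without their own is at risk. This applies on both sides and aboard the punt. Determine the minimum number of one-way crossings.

impossible

Following every safe sequence of crossings from the start, the most of the 8 that can be at the dry ground as the punt arrives there on crossings 1, 3, 5 is 2, 3, 4 respectively; the best ever achieved is 4 of 8.
From crossing 7 on, no configuration arises that was not already reachable earlier: only 44 distinct safe configurations (who is on which side, and where the punt is) can ever be reached, none of them has everyone across, and every continuation just revisits them. So no valid plan exists.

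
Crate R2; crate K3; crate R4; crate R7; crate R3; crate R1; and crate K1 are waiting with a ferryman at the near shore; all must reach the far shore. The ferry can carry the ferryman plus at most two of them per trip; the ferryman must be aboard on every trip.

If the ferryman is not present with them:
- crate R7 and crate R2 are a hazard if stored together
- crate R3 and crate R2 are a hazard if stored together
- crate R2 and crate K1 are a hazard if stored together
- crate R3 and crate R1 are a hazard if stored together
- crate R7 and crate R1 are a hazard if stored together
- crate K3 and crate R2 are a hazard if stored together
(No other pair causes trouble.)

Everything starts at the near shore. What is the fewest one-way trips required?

Counting alone: the ferryman can take at most 2 across per trip to the far shore, so moving all 7 needs at least 4 loaded trips out, with a return between consecutive ones — at least 7 crossings.
The safety rule pushes this higher. Following every safe sequence of crossings, the most of the 7 that can be at the far shore as the ferry arrives there on crossing 7 is 6 — never all 7.
So no plan with fewer than 9 crossings exists, and this one achieves 9:
1. Ferryman goes to the far shore with crate R1 and crate R2.  [the near shore: crate K1, crate K3, crate R3, crate R4, crate R7 | the far shore: crate R1, crate R2]
2. Ferryman goes back to the near shore alone.  [the near shore: crate K1, crate K3, crate R3, crate R4, crate R7 | the far shore: crate R1, crate R2]
3. Ferryman goes to the far shore with crate R4.  [the near shore: crate K1, crate K3, crate R3, crate R7 | the far shore: crate R1, crate R2, crate R4]
4. Ferryman goes back to the near shore alone.  [the near shore: crate K1, crate K3, crate R3, crate R7 | the far shore: crate R1, crate R2, crate R4]
5. Ferryman goes to the far shore with crate K3 and crate R7.  [the near shore: crate K1, crate R3 | the far shore: crate K3, crate R1, crate R2, crate R4, crate R7]
6. Ferryman goes back to the near shore with crate R1 and crate R2.  [the near shore: crate K1, crate R1, crate R2, crate R3 | the far shore: crate K3, crate R4, crate R7]
7. Ferryman goes to the far shore with crate K1 and crate R3.  [the near shore: crate R1, crate R2 | the far shore: crate K1, crate K3, crate R3, crate R4, crate R7]
8. Ferryman goes back to the near shore alone.  [the near shore: crate R1, crate R2 | the far shore: crate K1, crate K3, crate R3, crate R4, crate R7]
9. Ferryman goes to the far shore with crate R1 and crate R2.  [the near shore: — | the far shore: crate K1, crate K3, crate R1, crate R2, crate R3, crate R4, crate R7]

9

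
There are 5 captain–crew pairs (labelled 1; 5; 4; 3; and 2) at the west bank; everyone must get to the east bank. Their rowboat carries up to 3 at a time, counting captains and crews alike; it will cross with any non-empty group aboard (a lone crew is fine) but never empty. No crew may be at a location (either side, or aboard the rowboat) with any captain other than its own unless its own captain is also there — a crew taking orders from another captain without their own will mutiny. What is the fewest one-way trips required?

Counting alone: each trip to the east bank takes at most 3 across and each return brings at least 1 back, so after t trips out (and t−1 returns) at most 3t − (t−1) of the 10 are across; that first reaches 10 at t = 5, so at least 9 crossings are needed.
The safety rule pushes this higher. Following every safe sequence of crossings, the most of the 10 that can be at the east bank as the rowboat arrives there on crossing 9 is 9 — never all 10.
So no plan with fewer than 11 crossings exists, and this one achieves 11:
1. captain 1 and crew 1 cross → the east bank.
2. captain 1 crosses ← the west bank.
3. crew 3, crew 4, and crew 5 cross → the east bank.
4. crew 1 crosses ← the west bank.
5. captain 3, captain 4, and captain 5 cross → the east bank.
6. captain 5 and crew 5 cross ← the west bank.
7. captain 1, captain 2, and captain 5 cross → the east bank.
8. crew 4 crosses ← the west bank.
9. crew 1 and crew 5 cross → the east bank.
10. crew 1 crosses ← the west bank.
11. crew 1, crew 2, and crew 4 cross → the east bank.

11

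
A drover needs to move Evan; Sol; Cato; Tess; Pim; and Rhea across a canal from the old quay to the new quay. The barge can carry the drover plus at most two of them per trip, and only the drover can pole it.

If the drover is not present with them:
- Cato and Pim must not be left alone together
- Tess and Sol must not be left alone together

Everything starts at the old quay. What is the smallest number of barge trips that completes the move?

Counting alone: the drover can take at most 2 across per trip to the new quay, so moving all 6 needs at least 3 loaded trips out, with a return between consecutive ones — at least 5 crossings.
The plan below uses exactly 5 crossings, so it is optimal:
1. Drover goes to the new quay with Cato and Sol.  [the old quay: Evan, Pim, Rhea, Tess | the new quay: Cato, Sol]
2. Drover goes back to the old quay alone.  [the old quay: Evan, Pim, Rhea, Tess | the new quay: Cato, Sol]
3. Drover goes to the new quay with Evan and Rhea.  [the old quay: Pim, Tess | the new quay: Cato, Evan, Rhea, Sol]
4. Drover goes back to the old quay alone.  [the old quay: Pim, Tess | the new quay: Cato, Evan, Rhea, Sol]
5. Drover goes to the new quay with Pim and Tess.  [the old quay: — | the new quay: Cato, Evan, Pim, Rhea, Sol, Tess]

5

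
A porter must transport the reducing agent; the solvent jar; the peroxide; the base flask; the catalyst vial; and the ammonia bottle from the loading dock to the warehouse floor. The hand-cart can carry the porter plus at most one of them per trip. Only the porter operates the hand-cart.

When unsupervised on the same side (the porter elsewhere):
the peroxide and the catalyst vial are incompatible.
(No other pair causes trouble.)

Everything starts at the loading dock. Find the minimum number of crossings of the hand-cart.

11

Counting alone: the porter can take at most 1 across per trip to the warehouse floor, so moving all 6 needs at least 6 loaded trips out, with a return between consecutive ones — at least 11 crossings.
The plan below uses exactly 11 crossings, so it is optimal:
1. Porter goes to the warehouse floor with the peroxide.  [the loading dock: the ammonia bottle, the base flask, the catalyst vial, the reducing agent, the solvent jar | the warehouse floor: the peroxide]
2. Porter goes back to the loading dock alone.  [the loading dock: the ammonia bottle, the base flask, the catalyst vial, the reducing agent, the solvent jar | the warehouse floor: the peroxide]
3. Porter goes to the warehouse floor with the reducing agent.  [the loading dock: the ammonia bottle, the base flask, the catalyst vial, the solvent jar | the warehouse floor: the peroxide, the reducing agent]
4. Porter goes back to the loading dock alone.  [the loading dock: the ammonia bottle, the base flask, the catalyst vial, the solvent jar | the warehouse floor: the peroxide, the reducing agent]
5. Porter goes to the warehouse floor with the solvent jar.  [the loading dock: the ammonia bottle, the base flask, the catalyst vial | the warehouse floor: the peroxide, the reducing agent, the solvent jar]
6. Porter goes back to the loading dock alone.  [the loading dock: the ammonia bottle, the base flask, the catalyst vial | the warehouse floor: the peroxide, the reducing agent, the solvent jar]
7. Porter goes to the warehouse floor with the base flask.  [the loading dock: the ammonia bottle, the catalyst vial | the warehouse floor: the base flask, the peroxide, the reducing agent, the solvent jar]
8. Porter goes back to the loading dock alone.  [the loading dock: the ammonia bottle, the catalyst vial | the warehouse floor: the base flask, the peroxide, the reducing agent, the solvent jar]
9. Porter goes to the warehouse floor with the ammonia bottle.  [the loading dock: the catalyst vial | the warehouse floor: the ammonia bottle, the base flask, the peroxide, the reducing agent, the solvent jar]
10. Porter goes back to the loading dock alone.  [the loading dock: the catalyst vial | the warehouse floor: the ammonia bottle, the base flask, the peroxide, the reducing agent, the solvent jar]
11. Porter goes to the warehouse floor with the catalyst vial.  [the loading dock: — | the warehouse floor: the ammonia bottle, the base flask, the catalyst vial, the peroxide, the reducing agent, the solvent jar]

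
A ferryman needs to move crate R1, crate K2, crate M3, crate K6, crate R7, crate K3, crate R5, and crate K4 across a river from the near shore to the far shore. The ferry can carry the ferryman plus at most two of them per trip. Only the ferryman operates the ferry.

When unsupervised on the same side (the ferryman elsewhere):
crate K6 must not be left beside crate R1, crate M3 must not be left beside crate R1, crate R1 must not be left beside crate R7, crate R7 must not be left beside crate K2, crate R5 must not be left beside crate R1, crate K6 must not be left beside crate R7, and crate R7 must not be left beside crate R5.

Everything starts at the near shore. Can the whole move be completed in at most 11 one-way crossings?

Counting alone: the ferryman can take at most 2 across per trip to the far shore, so moving all 8 needs at least 4 loaded trips out, with a return between consecutive ones — at least 7 crossings.
The safety rule pushes this higher. Following every safe sequence of crossings, the most of the 8 that can be at the far shore as the ferry arrives there on crossings 7, 9, 11 is 5, 6, 7 respectively — never all 8.
So the move cannot be finished within 11 crossings. (The shortest complete plan takes 13:)
1. Ferryman goes to the far shore with crate R1 and crate R7.
2. Ferryman goes back to the near shore with crate R1.
3. Ferryman goes to the far shore with crate K2 and crate R1.
4. Ferryman goes back to the near shore with crate R7.
5. Ferryman goes to the far shore with crate K6 and crate R5.
6. Ferryman goes back to the near shore with crate R1.
7. Ferryman goes to the far shore with crate M3 and crate R1.
8. Ferryman goes back to the near shore with crate R1.
9. Ferryman goes to the far shore with crate K3 and crate R1.
10. Ferryman goes back to the near shore with crate R1.
11. Ferryman goes to the far shore with crate K4 and crate R1.
12. Ferryman goes back to the near shore with crate R1.
13. Ferryman goes to the far shore with crate R1 and crate R7.

No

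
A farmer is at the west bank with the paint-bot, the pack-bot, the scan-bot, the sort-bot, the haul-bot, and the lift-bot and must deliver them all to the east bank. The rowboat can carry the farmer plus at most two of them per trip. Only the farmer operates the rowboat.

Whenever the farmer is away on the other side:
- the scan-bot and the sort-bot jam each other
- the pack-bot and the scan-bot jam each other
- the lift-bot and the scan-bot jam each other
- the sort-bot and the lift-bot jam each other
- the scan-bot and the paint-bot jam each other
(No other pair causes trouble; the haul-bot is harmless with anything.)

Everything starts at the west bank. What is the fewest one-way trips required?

9

Counting alone: the farmer can take at most 2 across per trip to the east bank, so moving all 6 needs at least 3 loaded trips out, with a return between consecutive ones — at least 5 crossings.
The safety rule pushes this higher. Following every safe sequence of crossings, the most of the 6 that can be at the east bank as the rowboat arrives there on crossings 5, 7 is 4, 5 respectively — never all 6.
So no plan with fewer than 9 crossings exists, and this one achieves 9:
1. Farmer goes to the east bank with the scan-bot and the sort-bot.  [the west bank: the haul-bot, the lift-bot, the pack-bot, the paint-bot | the east bank: the scan-bot, the sort-bot]
2. Farmer goes back to the west bank with the scan-bot.  [the west bank: the haul-bot, the lift-bot, the pack-bot, the paint-bot, the scan-bot | the east bank: the sort-bot]
3. Farmer goes to the east bank with the paint-bot and the scan-bot.  [the west bank: the haul-bot, the lift-bot, the pack-bot | the east bank: the paint-bot, the scan-bot, the sort-bot]
4. Farmer goes back to the west bank with the scan-bot.  [the west bank: the haul-bot, the lift-bot, the pack-bot, the scan-bot | the east bank: the paint-bot, the sort-bot]
5. Farmer goes to the east bank with the pack-bot and the scan-bot.  [the west bank: the haul-bot, the lift-bot | the east bank: the pack-bot, the paint-bot, the scan-bot, the sort-bot]
6. Farmer goes back to the west bank with the scan-bot.  [the west bank: the haul-bot, the lift-bot, the scan-bot | the east bank: the pack-bot, the paint-bot, the sort-bot]
7. Farmer goes to the east bank with the haul-bot and the scan-bot.  [the west bank: the lift-bot | the east bank: the haul-bot, the pack-bot, the paint-bot, the scan-bot, the sort-bot]
8. Farmer goes back to the west bank with the scan-bot.  [the west bank: the lift-bot, the scan-bot | the east bank: the haul-bot, the pack-bot, the paint-bot, the sort-bot]
9. Farmer goes to the east bank with the lift-bot and the scan-bot.  [the west bank: — | the east bank: the haul-bot, the lift-bot, the pack-bot, the paint-bot, the scan-bot, the sort-bot]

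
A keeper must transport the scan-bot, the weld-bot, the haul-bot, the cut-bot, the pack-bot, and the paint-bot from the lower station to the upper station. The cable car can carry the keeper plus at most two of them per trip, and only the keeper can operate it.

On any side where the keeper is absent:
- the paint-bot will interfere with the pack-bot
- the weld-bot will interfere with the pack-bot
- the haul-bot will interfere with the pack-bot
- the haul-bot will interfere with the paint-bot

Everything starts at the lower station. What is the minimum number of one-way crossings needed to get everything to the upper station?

9

Counting alone: the keeper can take at most 2 across per trip to the upper station, so moving all 6 needs at least 3 loaded trips out, with a return between consecutive ones — at least 5 crossings.
The safety rule pushes this higher. Following every safe sequence of crossings, the most of the 6 that can be at the upper station as the cable car arrives there on crossings 5, 7 is 4, 5 respectively — never all 6.
So no plan with fewer than 9 crossings exists, and this one achieves 9:
1. Keeper goes to the upper station with the haul-bot and the pack-bot.  [the lower station: the cut-bot, the paint-bot, the scan-bot, the weld-bot | the upper station: the haul-bot, the pack-bot]
2. Keeper goes back to the lower station with the haul-bot.  [the lower station: the cut-bot, the haul-bot, the paint-bot, the scan-bot, the weld-bot | the upper station: the pack-bot]
3. Keeper goes to the upper station with the haul-bot and the scan-bot.  [the lower station: the cut-bot, the paint-bot, the weld-bot | the upper station: the haul-bot, the pack-bot, the scan-bot]
4. Keeper goes back to the lower station with the haul-bot.  [the lower station: the cut-bot, the haul-bot, the paint-bot, the weld-bot | the upper station: the pack-bot, the scan-bot]
5. Keeper goes to the upper station with the haul-bot and the weld-bot.  [the lower station: the cut-bot, the paint-bot | the upper station: the haul-bot, the pack-bot, the scan-bot, the weld-bot]
6. Keeper goes back to the lower station with the pack-bot.  [the lower station: the cut-bot, the pack-bot, the paint-bot | the upper station: the haul-bot, the scan-bot, the weld-bot]
7. Keeper goes to the upper station with the cut-bot and the pack-bot.  [the lower station: the paint-bot | the upper station: the cut-bot, the haul-bot, the pack-bot, the scan-bot, the weld-bot]
8. Keeper goes back to the lower station with the pack-bot.  [the lower station: the pack-bot, the paint-bot | the upper station: the cut-bot, the haul-bot, the scan-bot, the weld-bot]
9. Keeper goes to the upper station with the pack-bot and the paint-bot.  [the lower station: — | the upper station: the cut-bot, the haul-bot, the pack-bot, the paint-bot, the scan-bot, the weld-bot]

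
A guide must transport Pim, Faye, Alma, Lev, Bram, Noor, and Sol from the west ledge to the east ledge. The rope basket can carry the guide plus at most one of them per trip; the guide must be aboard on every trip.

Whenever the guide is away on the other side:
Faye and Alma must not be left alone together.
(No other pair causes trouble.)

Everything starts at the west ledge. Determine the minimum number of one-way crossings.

13

Counting alone: the guide can take at most 1 across per trip to the east ledge, so moving all 7 needs at least 7 loaded trips out, with a return between consecutive ones — at least 13 crossings.
The plan below uses exactly 13 crossings, so it is optimal:
1. Guide goes to the east ledge with Faye.  [the west ledge: Alma, Bram, Lev, Noor, Pim, Sol | the east ledge: Faye]
2. Guide goes back to the west ledge alone.  [the west ledge: Alma, Bram, Lev, Noor, Pim, Sol | the east ledge: Faye]
3. Guide goes to the east ledge with Pim.  [the west ledge: Alma, Bram, Lev, Noor, Sol | the east ledge: Faye, Pim]
4. Guide goes back to the west ledge alone.  [the west ledge: Alma, Bram, Lev, Noor, Sol | the east ledge: Faye, Pim]
5. Guide goes to the east ledge with Lev.  [the west ledge: Alma, Bram, Noor, Sol | the east ledge: Faye, Lev, Pim]
6. Guide goes back to the west ledge alone.  [the west ledge: Alma, Bram, Noor, Sol | the east ledge: Faye, Lev, Pim]
7. Guide goes to the east ledge with Bram.  [the west ledge: Alma, Noor, Sol | the east ledge: Bram, Faye, Lev, Pim]
8. Guide goes back to the west ledge alone.  [the west ledge: Alma, Noor, Sol | the east ledge: Bram, Faye, Lev, Pim]
9. Guide goes to the east ledge with Noor.  [the west ledge: Alma, Sol | the east ledge: Bram, Faye, Lev, Noor, Pim]
10. Guide goes back to the west ledge alone.  [the west ledge: Alma, Sol | the east ledge: Bram, Faye, Lev, Noor, Pim]
11. Guide goes to the east ledge with Sol.  [the west ledge: Alma | the east ledge: Bram, Faye, Lev, Noor, Pim, Sol]
12. Guide goes back to the west ledge alone.  [the west ledge: Alma | the east ledge: Bram, Faye, Lev, Noor, Pim, Sol]
13. Guide goes to the east ledge with Alma.  [the west ledge: — | the east ledge: Alma, Bram, Faye, Lev, Noor, Pim, Sol]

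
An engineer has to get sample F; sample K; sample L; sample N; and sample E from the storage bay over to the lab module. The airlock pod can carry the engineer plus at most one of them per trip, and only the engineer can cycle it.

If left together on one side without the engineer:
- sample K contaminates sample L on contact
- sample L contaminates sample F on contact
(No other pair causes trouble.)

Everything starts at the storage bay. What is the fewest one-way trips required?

11

Counting alone: the engineer can take at most 1 across per trip to the lab module, so moving all 5 needs at least 5 loaded trips out, with a return between consecutive ones — at least 9 crossings.
The safety rule pushes this higher. Following every safe sequence of crossings, the most of the 5 that can be at the lab module as the airlock pod arrives there on crossing 9 is 4 — never all 5.
So no plan with fewer than 11 crossings exists, and this one achieves 11:
1. Engineer goes to the lab module with sample L.
2. Engineer goes back to the storage bay alone.
3. Engineer goes to the lab module with sample F.
4. Engineer goes back to the storage bay with sample L.
5. Engineer goes to the lab module with sample K.
6. Engineer goes back to the storage bay alone.
7. Engineer goes to the lab module with sample N.
8. Engineer goes back to the storage bay alone.
9. Engineer goes to the lab module with sample E.
10. Engineer goes back to the storage bay alone.
11. Engineer goes to the lab module with sample L.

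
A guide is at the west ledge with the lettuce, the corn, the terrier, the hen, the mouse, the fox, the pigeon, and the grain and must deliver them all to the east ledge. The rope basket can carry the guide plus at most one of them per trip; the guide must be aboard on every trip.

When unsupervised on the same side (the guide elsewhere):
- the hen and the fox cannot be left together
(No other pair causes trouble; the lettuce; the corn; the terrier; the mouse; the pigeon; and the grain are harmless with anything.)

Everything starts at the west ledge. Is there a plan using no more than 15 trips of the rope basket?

Yes — this plan uses 15 crossings (≤ 15):
1. Guide goes to the east ledge with the hen.
2. Guide goes back to the west ledge alone.
3. Guide goes to the east ledge with the lettuce.
4. Guide goes back to the west ledge alone.
5. Guide goes to the east ledge with the corn.
6. Guide goes back to the west ledge alone.
7. Guide goes to the east ledge with the terrier.
8. Guide goes back to the west ledge alone.
9. Guide goes to the east ledge with the mouse.
10. Guide goes back to the west ledge alone.
11. Guide goes to the east ledge with the pigeon.
12. Guide goes back to the west ledge alone.
13. Guide goes to the east ledge with the grain.
14. Guide goes back to the west ledge alone.
15. Guide goes to the east ledge with the fox.

Yes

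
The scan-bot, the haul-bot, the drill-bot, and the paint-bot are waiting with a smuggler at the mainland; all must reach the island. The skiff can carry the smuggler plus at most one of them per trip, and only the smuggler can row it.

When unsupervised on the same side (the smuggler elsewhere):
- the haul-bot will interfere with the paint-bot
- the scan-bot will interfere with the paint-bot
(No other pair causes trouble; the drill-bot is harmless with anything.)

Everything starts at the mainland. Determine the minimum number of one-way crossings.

Counting alone: the smuggler can take at most 1 across per trip to the island, so moving all 4 needs at least 4 loaded trips out, with a return between consecutive ones — at least 7 crossings.
The safety rule pushes this higher. Following every safe sequence of crossings, the most of the 4 that can be at the island as the skiff arrives there on crossing 7 is 3 — never all 4.
So no plan with fewer than 9 crossings exists, and this one achieves 9:
1. Smuggler goes to the island with the paint-bot.  [the mainland: the drill-bot, the haul-bot, the scan-bot | the island: the paint-bot]
2. Smuggler goes back to the mainland alone.  [the mainland: the drill-bot, the haul-bot, the scan-bot | the island: the paint-bot]
3. Smuggler goes to the island with the scan-bot.  [the mainland: the drill-bot, the haul-bot | the island: the paint-bot, the scan-bot]
4. Smuggler goes back to the mainland with the paint-bot.  [the mainland: the drill-bot, the haul-bot, the paint-bot | the island: the scan-bot]
5. Smuggler goes to the island with the haul-bot.  [the mainland: the drill-bot, the paint-bot | the island: the haul-bot, the scan-bot]
6. Smuggler goes back to the mainland alone.  [the mainland: the drill-bot, the paint-bot | the island: the haul-bot, the scan-bot]
7. Smuggler goes to the island with the drill-bot.  [the mainland: the paint-bot | the island: the drill-bot, the haul-bot, the scan-bot]
8. Smuggler goes back to the mainland alone.  [the mainland: the paint-bot | the island: the drill-bot, the haul-bot, the scan-bot]
9. Smuggler goes to the island with the paint-bot.  [the mainland: — | the island: the drill-bot, the haul-bot, the paint-bot, the scan-bot]

9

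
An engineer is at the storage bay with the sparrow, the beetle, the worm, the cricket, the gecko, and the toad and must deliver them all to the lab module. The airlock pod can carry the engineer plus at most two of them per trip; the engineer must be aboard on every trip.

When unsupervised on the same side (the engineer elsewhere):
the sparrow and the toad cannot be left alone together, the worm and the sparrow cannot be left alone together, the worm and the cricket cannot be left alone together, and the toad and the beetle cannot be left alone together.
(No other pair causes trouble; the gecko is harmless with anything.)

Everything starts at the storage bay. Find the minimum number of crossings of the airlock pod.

Counting alone: the engineer can take at most 2 across per trip to the lab module, so moving all 6 needs at least 3 loaded trips out, with a return between consecutive ones — at least 5 crossings.
The safety rule pushes this higher. Following every safe sequence of crossings, the most of the 6 that can be at the lab module as the airlock pod arrives there on crossing 5 is 5 — never all 6.
So no plan with fewer than 7 crossings exists, and this one achieves 7:
1. Engineer goes to the lab module with the toad and the worm.  [the storage bay: the beetle, the cricket, the gecko, the sparrow | the lab module: the toad, the worm]
2. Engineer goes back to the storage bay alone.  [the storage bay: the beetle, the cricket, the gecko, the sparrow | the lab module: the toad, the worm]
3. Engineer goes to the lab module with the beetle and the sparrow.  [the storage bay: the cricket, the gecko | the lab module: the beetle, the sparrow, the toad, the worm]
4. Engineer goes back to the storage bay with the toad and the worm.  [the storage bay: the cricket, the gecko, the toad, the worm | the lab module: the beetle, the sparrow]
5. Engineer goes to the lab module with the cricket and the gecko.  [the storage bay: the toad, the worm | the lab module: the beetle, the cricket, the gecko, the sparrow]
6. Engineer goes back to the storage bay alone.  [the storage bay: the toad, the worm | the lab module: the beetle, the cricket, the gecko, the sparrow]
7. Engineer goes to the lab module with the toad and the worm.  [the storage bay: — | the lab module: the beetle, the cricket, the gecko, the sparrow, the toad, the worm]

7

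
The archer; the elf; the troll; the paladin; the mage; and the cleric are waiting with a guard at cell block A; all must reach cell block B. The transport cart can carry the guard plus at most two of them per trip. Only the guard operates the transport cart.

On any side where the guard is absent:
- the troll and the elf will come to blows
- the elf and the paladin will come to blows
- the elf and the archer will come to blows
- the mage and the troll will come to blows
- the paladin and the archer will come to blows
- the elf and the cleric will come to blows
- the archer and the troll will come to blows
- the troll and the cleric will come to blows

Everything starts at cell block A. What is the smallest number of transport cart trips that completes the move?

impossible

Whatever the first load, the items left behind include a forbidden pair without the guard. No opening move is safe, so no plan exists.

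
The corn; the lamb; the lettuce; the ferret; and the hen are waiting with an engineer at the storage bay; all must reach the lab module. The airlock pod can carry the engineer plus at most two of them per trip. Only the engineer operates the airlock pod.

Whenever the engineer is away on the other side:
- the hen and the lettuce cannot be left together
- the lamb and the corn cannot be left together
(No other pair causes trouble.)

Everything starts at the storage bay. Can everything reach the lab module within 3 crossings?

Counting alone: the engineer can take at most 2 across per trip to the lab module, so moving all 5 needs at least 3 loaded trips out, with a return between consecutive ones — at least 5 crossings.
Since 3 < 5, 3 crossings cannot be enough. (The shortest complete plan in fact takes 5:)
1. Engineer goes to the lab module with the corn and the lettuce.  [the storage bay: the ferret, the hen, the lamb | the lab module: the corn, the lettuce]
2. Engineer goes back to the storage bay alone.  [the storage bay: the ferret, the hen, the lamb | the lab module: the corn, the lettuce]
3. Engineer goes to the lab module with the ferret.  [the storage bay: the hen, the lamb | the lab module: the corn, the ferret, the lettuce]
4. Engineer goes back to the storage bay alone.  [the storage bay: the hen, the lamb | the lab module: the corn, the ferret, the lettuce]
5. Engineer goes to the lab module with the hen and the lamb.  [the storage bay: — | the lab module: the corn, the ferret, the hen, the lamb, the lettuce]

No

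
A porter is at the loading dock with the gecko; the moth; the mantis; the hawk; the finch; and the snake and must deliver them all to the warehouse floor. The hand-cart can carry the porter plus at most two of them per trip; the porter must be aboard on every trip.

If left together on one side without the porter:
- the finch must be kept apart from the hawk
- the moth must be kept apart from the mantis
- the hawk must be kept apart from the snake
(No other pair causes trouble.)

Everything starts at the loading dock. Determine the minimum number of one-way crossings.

Counting alone: the porter can take at most 2 across per trip to the warehouse floor, so moving all 6 needs at least 3 loaded trips out, with a return between consecutive ones — at least 5 crossings.
The safety rule pushes this higher. Following every safe sequence of crossings, the most of the 6 that can be at the warehouse floor as the hand-cart arrives there on crossing 5 is 5 — never all 6.
So no plan with fewer than 7 crossings exists, and this one achieves 7:
1. Porter goes to the warehouse floor with the hawk and the moth.  [the loading dock: the finch, the gecko, the mantis, the snake | the warehouse floor: the hawk, the moth]
2. Porter goes back to the loading dock alone.  [the loading dock: the finch, the gecko, the mantis, the snake | the warehouse floor: the hawk, the moth]
3. Porter goes to the warehouse floor with the gecko.  [the loading dock: the finch, the mantis, the snake | the warehouse floor: the gecko, the hawk, the moth]
4. Porter goes back to the loading dock alone.  [the loading dock: the finch, the mantis, the snake | the warehouse floor: the gecko, the hawk, the moth]
5. Porter goes to the warehouse floor with the finch and the snake.  [the loading dock: the mantis | the warehouse floor: the finch, the gecko, the hawk, the moth, the snake]
6. Porter goes back to the loading dock with the hawk.  [the loading dock: the hawk, the mantis | the warehouse floor: the finch, the gecko, the moth, the snake]
7. Porter goes to the warehouse floor with the hawk and the mantis.  [the loading dock: — | the warehouse floor: the finch, the gecko, the hawk, the mantis, the moth, the snake]

7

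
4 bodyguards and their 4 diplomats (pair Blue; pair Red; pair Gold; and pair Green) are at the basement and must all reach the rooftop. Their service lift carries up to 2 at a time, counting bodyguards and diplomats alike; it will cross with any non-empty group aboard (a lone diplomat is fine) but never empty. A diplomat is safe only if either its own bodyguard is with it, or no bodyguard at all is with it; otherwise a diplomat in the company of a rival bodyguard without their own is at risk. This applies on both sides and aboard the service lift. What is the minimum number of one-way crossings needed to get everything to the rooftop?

Following every safe sequence of crossings from the start, the most of the 8 that can be at the rooftop as the service lift arrives there on crossings 1, 3, 5 is 2, 3, 4 respectively; the best ever achieved is 4 of 8.
From crossing 7 on, no configuration arises that was not already reachable earlier: only 44 distinct safe configurations (who is on which side, and where the service lift is) can ever be reached, none of them has everyone across, and every continuation just revisits them. So no valid plan exists.

impossible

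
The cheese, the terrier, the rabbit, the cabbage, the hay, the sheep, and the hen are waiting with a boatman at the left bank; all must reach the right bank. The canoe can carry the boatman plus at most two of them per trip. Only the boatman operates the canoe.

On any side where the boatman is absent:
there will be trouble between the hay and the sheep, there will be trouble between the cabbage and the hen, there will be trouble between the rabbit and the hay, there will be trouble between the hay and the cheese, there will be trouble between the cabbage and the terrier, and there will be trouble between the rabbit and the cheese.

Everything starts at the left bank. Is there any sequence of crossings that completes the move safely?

No

Whatever the first load, the items left behind include a forbidden pair without the boatman. No opening move is safe, so no plan exists.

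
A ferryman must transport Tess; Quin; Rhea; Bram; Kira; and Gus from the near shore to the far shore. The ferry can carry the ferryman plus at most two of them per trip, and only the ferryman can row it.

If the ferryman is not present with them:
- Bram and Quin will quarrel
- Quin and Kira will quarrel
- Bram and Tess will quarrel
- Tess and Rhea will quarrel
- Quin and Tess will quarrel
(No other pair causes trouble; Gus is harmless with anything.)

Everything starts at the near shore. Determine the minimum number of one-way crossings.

Counting alone: the ferryman can take at most 2 across per trip to the far shore, so moving all 6 needs at least 3 loaded trips out, with a return between consecutive ones — at least 5 crossings.
The safety rule pushes this higher. Following every safe sequence of crossings, the most of the 6 that can be at the far shore as the ferry arrives there on crossings 5, 7 is 4, 5 respectively — never all 6.
So no plan with fewer than 9 crossings exists, and this one achieves 9:
1. Ferryman goes to the far shore with Quin and Tess.
2. Ferryman goes back to the near shore with Tess.
3. Ferryman goes to the far shore with Rhea and Tess.
4. Ferryman goes back to the near shore with Tess.
5. Ferryman goes to the far shore with Gus and Tess.
6. Ferryman goes back to the near shore with Tess.
7. Ferryman goes to the far shore with Bram and Kira.
8. Ferryman goes back to the near shore with Quin.
9. Ferryman goes to the far shore with Quin and Tess.

9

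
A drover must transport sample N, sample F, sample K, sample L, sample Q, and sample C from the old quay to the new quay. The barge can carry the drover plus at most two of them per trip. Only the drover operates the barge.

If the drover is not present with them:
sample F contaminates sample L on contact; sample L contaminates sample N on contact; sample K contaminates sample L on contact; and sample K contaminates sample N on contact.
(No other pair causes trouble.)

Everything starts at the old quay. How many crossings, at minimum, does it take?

Counting alone: the drover can take at most 2 across per trip to the new quay, so moving all 6 needs at least 3 loaded trips out, with a return between consecutive ones — at least 5 crossings.
The safety rule pushes this higher. Following every safe sequence of crossings, the most of the 6 that can be at the new quay as the barge arrives there on crossings 5, 7 is 4, 5 respectively — never all 6.
So no plan with fewer than 9 crossings exists, and this one achieves 9:
1. Drover goes to the new quay with sample L and sample N.  [the old quay: sample C, sample F, sample K, sample Q | the new quay: sample L, sample N]
2. Drover goes back to the old quay with sample N.  [the old quay: sample C, sample F, sample K, sample N, sample Q | the new quay: sample L]
3. Drover goes to the new quay with sample F and sample N.  [the old quay: sample C, sample K, sample Q | the new quay: sample F, sample L, sample N]
4. Drover goes back to the old quay with sample L.  [the old quay: sample C, sample K, sample L, sample Q | the new quay: sample F, sample N]
5. Drover goes to the new quay with sample K and sample Q.  [the old quay: sample C, sample L | the new quay: sample F, sample K, sample N, sample Q]
6. Drover goes back to the old quay with sample N.  [the old quay: sample C, sample L, sample N | the new quay: sample F, sample K, sample Q]
7. Drover goes to the new quay with sample C and sample N.  [the old quay: sample L | the new quay: sample C, sample F, sample K, sample N, sample Q]
8. Drover goes back to the old quay with sample N.  [the old quay: sample L, sample N | the new quay: sample C, sample F, sample K, sample Q]
9. Drover goes to the new quay with sample L and sample N.  [the old quay: — | the new quay: sample C, sample F, sample K, sample L, sample N, sample Q]

9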